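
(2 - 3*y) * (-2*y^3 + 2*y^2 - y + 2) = 6*y^4 - 10*y^3 + 7*y^2 - 8*y + 4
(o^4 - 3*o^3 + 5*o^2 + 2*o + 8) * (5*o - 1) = 5*o^5 - 16*o^4 + 28*o^3 + 5*o^2 + 38*o - 8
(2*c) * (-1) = -2*c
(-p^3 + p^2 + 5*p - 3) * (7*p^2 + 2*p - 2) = -7*p^5 + 5*p^4 + 39*p^3 - 13*p^2 - 16*p + 6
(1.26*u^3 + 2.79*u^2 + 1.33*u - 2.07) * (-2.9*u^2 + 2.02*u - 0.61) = -3.654*u^5 - 5.5458*u^4 + 1.0102*u^3 + 6.9877*u^2 - 4.9927*u + 1.2627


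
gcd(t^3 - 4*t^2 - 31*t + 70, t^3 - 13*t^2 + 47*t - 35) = t - 7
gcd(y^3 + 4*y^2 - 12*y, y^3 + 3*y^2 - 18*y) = y^2 + 6*y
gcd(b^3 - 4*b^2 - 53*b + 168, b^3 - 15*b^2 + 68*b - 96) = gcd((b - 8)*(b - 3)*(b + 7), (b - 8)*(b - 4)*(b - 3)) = b^2 - 11*b + 24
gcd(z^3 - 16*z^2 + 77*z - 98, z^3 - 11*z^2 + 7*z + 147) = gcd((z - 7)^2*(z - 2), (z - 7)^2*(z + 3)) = z^2 - 14*z + 49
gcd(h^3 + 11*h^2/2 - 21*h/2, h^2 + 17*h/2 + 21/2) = h + 7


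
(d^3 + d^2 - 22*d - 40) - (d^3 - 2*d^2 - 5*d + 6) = 3*d^2 - 17*d - 46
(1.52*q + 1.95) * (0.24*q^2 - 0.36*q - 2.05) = 0.3648*q^3 - 0.0792*q^2 - 3.818*q - 3.9975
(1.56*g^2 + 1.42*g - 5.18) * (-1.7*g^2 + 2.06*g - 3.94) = -2.652*g^4 + 0.7996*g^3 + 5.5848*g^2 - 16.2656*g + 20.4092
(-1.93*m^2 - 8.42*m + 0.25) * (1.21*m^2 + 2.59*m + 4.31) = -2.3353*m^4 - 15.1869*m^3 - 29.8236*m^2 - 35.6427*m + 1.0775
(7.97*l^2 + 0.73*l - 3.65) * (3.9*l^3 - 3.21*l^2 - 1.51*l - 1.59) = 31.083*l^5 - 22.7367*l^4 - 28.613*l^3 - 2.0581*l^2 + 4.3508*l + 5.8035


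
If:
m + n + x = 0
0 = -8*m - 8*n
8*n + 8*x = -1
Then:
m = 1/8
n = -1/8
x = 0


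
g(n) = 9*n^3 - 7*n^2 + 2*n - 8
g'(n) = 27*n^2 - 14*n + 2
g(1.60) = 14.14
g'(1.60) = 48.72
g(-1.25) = -39.02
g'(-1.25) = 61.69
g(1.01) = -3.85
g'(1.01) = 15.40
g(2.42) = 83.40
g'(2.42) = 126.24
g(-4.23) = -822.89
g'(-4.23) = 544.33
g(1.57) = 12.71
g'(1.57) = 46.57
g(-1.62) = -67.87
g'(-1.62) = 95.54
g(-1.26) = -39.64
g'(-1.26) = 62.51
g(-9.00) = -7154.00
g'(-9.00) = 2315.00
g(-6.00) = -2216.00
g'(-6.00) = 1058.00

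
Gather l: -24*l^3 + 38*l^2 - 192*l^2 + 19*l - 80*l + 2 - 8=-24*l^3 - 154*l^2 - 61*l - 6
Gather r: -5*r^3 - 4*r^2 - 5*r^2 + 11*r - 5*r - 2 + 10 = -5*r^3 - 9*r^2 + 6*r + 8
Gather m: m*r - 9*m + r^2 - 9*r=m*(r - 9) + r^2 - 9*r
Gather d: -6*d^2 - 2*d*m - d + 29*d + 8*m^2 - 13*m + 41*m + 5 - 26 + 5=-6*d^2 + d*(28 - 2*m) + 8*m^2 + 28*m - 16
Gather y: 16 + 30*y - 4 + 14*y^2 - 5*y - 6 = 14*y^2 + 25*y + 6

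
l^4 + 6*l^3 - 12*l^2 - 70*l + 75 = (l - 3)*(l - 1)*(l + 5)^2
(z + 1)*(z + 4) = z^2 + 5*z + 4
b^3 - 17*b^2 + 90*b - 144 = (b - 8)*(b - 6)*(b - 3)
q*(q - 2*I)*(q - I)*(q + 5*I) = q^4 + 2*I*q^3 + 13*q^2 - 10*I*q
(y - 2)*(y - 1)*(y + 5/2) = y^3 - y^2/2 - 11*y/2 + 5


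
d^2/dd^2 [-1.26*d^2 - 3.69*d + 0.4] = -2.52000000000000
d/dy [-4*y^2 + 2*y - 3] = 2 - 8*y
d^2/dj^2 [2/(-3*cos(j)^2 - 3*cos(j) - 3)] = 2*(4*sin(j)^4 + sin(j)^2 - 19*cos(j)/4 + 3*cos(3*j)/4 - 5)/(3*(-sin(j)^2 + cos(j) + 2)^3)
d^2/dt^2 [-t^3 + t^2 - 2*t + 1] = 2 - 6*t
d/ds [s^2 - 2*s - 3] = 2*s - 2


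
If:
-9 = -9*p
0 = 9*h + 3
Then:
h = -1/3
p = 1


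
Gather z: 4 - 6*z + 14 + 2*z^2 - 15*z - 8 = 2*z^2 - 21*z + 10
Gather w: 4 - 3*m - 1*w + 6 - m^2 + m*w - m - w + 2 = -m^2 - 4*m + w*(m - 2) + 12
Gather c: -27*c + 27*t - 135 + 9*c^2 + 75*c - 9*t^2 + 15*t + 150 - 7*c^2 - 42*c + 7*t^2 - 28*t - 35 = 2*c^2 + 6*c - 2*t^2 + 14*t - 20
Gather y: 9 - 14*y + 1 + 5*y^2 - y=5*y^2 - 15*y + 10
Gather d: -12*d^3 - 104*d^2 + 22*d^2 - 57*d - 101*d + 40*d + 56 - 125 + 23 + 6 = -12*d^3 - 82*d^2 - 118*d - 40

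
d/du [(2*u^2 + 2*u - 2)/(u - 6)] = 2*(u^2 - 12*u - 5)/(u^2 - 12*u + 36)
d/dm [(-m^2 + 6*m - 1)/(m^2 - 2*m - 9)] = 4*(-m^2 + 5*m - 14)/(m^4 - 4*m^3 - 14*m^2 + 36*m + 81)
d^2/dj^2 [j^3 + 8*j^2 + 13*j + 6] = 6*j + 16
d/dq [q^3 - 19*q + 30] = 3*q^2 - 19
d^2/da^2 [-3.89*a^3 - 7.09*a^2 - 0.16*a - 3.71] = -23.34*a - 14.18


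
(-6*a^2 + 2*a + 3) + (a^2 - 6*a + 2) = -5*a^2 - 4*a + 5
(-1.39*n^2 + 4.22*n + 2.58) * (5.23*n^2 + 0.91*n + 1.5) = -7.2697*n^4 + 20.8057*n^3 + 15.2486*n^2 + 8.6778*n + 3.87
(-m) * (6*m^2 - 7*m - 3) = -6*m^3 + 7*m^2 + 3*m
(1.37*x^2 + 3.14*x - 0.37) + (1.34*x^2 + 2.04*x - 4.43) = 2.71*x^2 + 5.18*x - 4.8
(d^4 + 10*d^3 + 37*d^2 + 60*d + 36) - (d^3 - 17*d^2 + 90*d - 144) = d^4 + 9*d^3 + 54*d^2 - 30*d + 180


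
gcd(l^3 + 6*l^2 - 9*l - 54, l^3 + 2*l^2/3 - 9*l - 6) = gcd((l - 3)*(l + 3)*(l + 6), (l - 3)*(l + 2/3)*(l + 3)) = l^2 - 9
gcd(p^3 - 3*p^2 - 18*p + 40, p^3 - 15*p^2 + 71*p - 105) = p - 5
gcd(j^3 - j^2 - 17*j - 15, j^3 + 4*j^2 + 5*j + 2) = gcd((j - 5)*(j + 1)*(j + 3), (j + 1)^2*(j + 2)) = j + 1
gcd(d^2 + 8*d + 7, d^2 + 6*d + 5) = d + 1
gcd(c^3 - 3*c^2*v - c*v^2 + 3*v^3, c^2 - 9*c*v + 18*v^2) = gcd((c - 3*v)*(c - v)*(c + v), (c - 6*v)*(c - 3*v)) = -c + 3*v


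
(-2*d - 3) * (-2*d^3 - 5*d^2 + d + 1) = 4*d^4 + 16*d^3 + 13*d^2 - 5*d - 3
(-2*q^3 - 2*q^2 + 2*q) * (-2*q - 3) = 4*q^4 + 10*q^3 + 2*q^2 - 6*q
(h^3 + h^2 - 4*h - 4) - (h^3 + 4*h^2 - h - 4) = -3*h^2 - 3*h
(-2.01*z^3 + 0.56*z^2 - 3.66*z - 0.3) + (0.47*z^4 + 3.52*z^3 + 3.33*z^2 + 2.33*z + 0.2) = 0.47*z^4 + 1.51*z^3 + 3.89*z^2 - 1.33*z - 0.1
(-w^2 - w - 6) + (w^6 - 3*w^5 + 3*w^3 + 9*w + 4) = w^6 - 3*w^5 + 3*w^3 - w^2 + 8*w - 2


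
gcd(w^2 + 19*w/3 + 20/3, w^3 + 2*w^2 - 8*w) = 1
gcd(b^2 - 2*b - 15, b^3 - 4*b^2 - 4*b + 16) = 1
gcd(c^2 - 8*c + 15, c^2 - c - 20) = c - 5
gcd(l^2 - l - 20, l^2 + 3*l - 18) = 1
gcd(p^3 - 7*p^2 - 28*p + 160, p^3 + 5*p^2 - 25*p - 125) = p + 5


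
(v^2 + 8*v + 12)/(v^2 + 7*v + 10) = (v + 6)/(v + 5)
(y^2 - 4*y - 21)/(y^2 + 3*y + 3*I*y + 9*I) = (y - 7)/(y + 3*I)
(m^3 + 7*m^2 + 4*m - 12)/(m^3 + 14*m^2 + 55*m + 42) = (m^2 + m - 2)/(m^2 + 8*m + 7)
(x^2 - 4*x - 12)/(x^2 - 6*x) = (x + 2)/x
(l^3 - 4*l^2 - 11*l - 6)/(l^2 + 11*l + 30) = (l^3 - 4*l^2 - 11*l - 6)/(l^2 + 11*l + 30)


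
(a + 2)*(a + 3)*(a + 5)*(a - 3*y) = a^4 - 3*a^3*y + 10*a^3 - 30*a^2*y + 31*a^2 - 93*a*y + 30*a - 90*y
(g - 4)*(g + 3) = g^2 - g - 12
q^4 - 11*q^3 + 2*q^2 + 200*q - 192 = (q - 8)*(q - 6)*(q - 1)*(q + 4)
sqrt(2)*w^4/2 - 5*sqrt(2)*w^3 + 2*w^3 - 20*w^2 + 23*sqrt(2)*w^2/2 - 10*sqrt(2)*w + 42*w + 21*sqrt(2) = (w - 7)*(w - 3)*(w + sqrt(2))*(sqrt(2)*w/2 + 1)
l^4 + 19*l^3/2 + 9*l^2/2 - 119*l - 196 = (l - 7/2)*(l + 2)*(l + 4)*(l + 7)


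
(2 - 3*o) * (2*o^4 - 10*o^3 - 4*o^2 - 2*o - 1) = -6*o^5 + 34*o^4 - 8*o^3 - 2*o^2 - o - 2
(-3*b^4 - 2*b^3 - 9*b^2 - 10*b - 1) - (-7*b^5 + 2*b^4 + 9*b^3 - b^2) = 7*b^5 - 5*b^4 - 11*b^3 - 8*b^2 - 10*b - 1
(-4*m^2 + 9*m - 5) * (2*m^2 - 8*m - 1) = -8*m^4 + 50*m^3 - 78*m^2 + 31*m + 5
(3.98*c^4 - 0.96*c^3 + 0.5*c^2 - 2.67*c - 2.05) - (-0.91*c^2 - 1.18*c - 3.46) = 3.98*c^4 - 0.96*c^3 + 1.41*c^2 - 1.49*c + 1.41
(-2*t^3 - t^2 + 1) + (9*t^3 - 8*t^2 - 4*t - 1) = 7*t^3 - 9*t^2 - 4*t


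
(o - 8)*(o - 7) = o^2 - 15*o + 56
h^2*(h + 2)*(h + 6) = h^4 + 8*h^3 + 12*h^2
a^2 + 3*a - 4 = (a - 1)*(a + 4)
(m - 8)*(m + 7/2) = m^2 - 9*m/2 - 28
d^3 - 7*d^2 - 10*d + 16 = (d - 8)*(d - 1)*(d + 2)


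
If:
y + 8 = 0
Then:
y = -8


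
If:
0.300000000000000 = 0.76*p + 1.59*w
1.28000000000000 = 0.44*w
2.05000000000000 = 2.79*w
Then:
No Solution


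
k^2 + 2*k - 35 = (k - 5)*(k + 7)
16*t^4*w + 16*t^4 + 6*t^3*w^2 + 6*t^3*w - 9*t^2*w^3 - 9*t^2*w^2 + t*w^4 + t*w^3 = (-8*t + w)*(-2*t + w)*(t + w)*(t*w + t)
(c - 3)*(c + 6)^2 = c^3 + 9*c^2 - 108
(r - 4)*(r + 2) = r^2 - 2*r - 8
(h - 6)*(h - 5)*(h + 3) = h^3 - 8*h^2 - 3*h + 90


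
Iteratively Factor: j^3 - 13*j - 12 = (j - 4)*(j^2 + 4*j + 3) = (j - 4)*(j + 3)*(j + 1)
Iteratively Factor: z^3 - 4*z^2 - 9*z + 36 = (z - 3)*(z^2 - z - 12) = (z - 3)*(z + 3)*(z - 4)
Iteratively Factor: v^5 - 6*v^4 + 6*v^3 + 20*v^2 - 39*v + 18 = (v - 1)*(v^4 - 5*v^3 + v^2 + 21*v - 18) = (v - 3)*(v - 1)*(v^3 - 2*v^2 - 5*v + 6) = (v - 3)*(v - 1)*(v + 2)*(v^2 - 4*v + 3) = (v - 3)*(v - 1)^2*(v + 2)*(v - 3)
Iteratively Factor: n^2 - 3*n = (n)*(n - 3)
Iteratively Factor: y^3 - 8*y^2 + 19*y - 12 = (y - 1)*(y^2 - 7*y + 12) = (y - 3)*(y - 1)*(y - 4)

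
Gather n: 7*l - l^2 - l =-l^2 + 6*l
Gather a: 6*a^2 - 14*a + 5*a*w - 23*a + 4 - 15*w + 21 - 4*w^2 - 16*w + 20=6*a^2 + a*(5*w - 37) - 4*w^2 - 31*w + 45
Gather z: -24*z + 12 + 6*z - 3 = 9 - 18*z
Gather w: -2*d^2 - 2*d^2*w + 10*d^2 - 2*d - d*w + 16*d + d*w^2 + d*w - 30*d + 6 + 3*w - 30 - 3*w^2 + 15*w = 8*d^2 - 16*d + w^2*(d - 3) + w*(18 - 2*d^2) - 24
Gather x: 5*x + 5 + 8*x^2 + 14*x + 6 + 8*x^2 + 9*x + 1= 16*x^2 + 28*x + 12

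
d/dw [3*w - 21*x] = 3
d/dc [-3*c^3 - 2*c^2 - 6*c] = -9*c^2 - 4*c - 6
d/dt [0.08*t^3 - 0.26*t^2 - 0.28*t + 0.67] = 0.24*t^2 - 0.52*t - 0.28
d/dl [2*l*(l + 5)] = 4*l + 10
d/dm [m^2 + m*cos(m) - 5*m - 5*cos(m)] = -m*sin(m) + 2*m + 5*sin(m) + cos(m) - 5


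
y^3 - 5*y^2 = y^2*(y - 5)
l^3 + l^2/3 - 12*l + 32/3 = (l - 8/3)*(l - 1)*(l + 4)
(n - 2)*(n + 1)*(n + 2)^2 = n^4 + 3*n^3 - 2*n^2 - 12*n - 8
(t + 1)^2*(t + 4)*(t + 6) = t^4 + 12*t^3 + 45*t^2 + 58*t + 24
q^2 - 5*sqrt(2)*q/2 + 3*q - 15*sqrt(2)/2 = (q + 3)*(q - 5*sqrt(2)/2)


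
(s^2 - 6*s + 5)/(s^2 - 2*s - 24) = (-s^2 + 6*s - 5)/(-s^2 + 2*s + 24)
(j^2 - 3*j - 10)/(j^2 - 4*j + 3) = (j^2 - 3*j - 10)/(j^2 - 4*j + 3)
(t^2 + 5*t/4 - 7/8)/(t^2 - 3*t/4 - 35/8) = (2*t - 1)/(2*t - 5)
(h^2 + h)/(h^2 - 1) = h/(h - 1)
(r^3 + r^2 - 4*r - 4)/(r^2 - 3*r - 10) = (r^2 - r - 2)/(r - 5)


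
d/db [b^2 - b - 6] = 2*b - 1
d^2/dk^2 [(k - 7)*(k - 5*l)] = 2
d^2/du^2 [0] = 0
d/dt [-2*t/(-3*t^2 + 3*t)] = -2/(3*(t - 1)^2)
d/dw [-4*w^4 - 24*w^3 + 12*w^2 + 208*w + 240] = -16*w^3 - 72*w^2 + 24*w + 208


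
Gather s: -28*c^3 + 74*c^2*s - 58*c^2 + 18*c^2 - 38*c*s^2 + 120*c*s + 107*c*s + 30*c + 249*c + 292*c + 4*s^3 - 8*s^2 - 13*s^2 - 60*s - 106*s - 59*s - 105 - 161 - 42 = -28*c^3 - 40*c^2 + 571*c + 4*s^3 + s^2*(-38*c - 21) + s*(74*c^2 + 227*c - 225) - 308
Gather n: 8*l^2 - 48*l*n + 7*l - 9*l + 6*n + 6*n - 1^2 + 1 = 8*l^2 - 2*l + n*(12 - 48*l)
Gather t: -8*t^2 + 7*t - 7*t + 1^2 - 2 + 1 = -8*t^2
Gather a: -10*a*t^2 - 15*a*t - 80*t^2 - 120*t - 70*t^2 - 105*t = a*(-10*t^2 - 15*t) - 150*t^2 - 225*t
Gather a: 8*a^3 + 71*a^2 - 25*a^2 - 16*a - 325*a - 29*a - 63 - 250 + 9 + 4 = 8*a^3 + 46*a^2 - 370*a - 300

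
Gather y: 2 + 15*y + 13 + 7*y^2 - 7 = 7*y^2 + 15*y + 8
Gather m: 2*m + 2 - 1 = 2*m + 1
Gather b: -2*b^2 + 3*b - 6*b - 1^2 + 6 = -2*b^2 - 3*b + 5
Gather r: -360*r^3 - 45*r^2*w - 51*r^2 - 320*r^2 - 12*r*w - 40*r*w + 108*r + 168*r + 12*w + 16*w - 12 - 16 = -360*r^3 + r^2*(-45*w - 371) + r*(276 - 52*w) + 28*w - 28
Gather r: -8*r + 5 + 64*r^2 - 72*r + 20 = 64*r^2 - 80*r + 25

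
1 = 1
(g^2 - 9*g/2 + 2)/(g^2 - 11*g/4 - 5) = 2*(2*g - 1)/(4*g + 5)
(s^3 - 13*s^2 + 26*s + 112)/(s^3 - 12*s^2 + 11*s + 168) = (s + 2)/(s + 3)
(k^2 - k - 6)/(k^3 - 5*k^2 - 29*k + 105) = (k + 2)/(k^2 - 2*k - 35)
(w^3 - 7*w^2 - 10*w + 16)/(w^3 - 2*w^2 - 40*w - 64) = (w - 1)/(w + 4)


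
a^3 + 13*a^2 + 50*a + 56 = (a + 2)*(a + 4)*(a + 7)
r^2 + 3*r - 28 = (r - 4)*(r + 7)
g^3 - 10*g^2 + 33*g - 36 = (g - 4)*(g - 3)^2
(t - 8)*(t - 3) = t^2 - 11*t + 24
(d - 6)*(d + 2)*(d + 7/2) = d^3 - d^2/2 - 26*d - 42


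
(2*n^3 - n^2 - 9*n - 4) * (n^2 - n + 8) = 2*n^5 - 3*n^4 + 8*n^3 - 3*n^2 - 68*n - 32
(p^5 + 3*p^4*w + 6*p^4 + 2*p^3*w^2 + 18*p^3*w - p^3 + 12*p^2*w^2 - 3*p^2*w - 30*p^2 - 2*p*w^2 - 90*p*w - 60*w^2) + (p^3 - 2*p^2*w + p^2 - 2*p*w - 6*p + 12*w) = p^5 + 3*p^4*w + 6*p^4 + 2*p^3*w^2 + 18*p^3*w + 12*p^2*w^2 - 5*p^2*w - 29*p^2 - 2*p*w^2 - 92*p*w - 6*p - 60*w^2 + 12*w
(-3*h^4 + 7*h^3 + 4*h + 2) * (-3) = 9*h^4 - 21*h^3 - 12*h - 6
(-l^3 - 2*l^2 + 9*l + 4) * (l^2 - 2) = -l^5 - 2*l^4 + 11*l^3 + 8*l^2 - 18*l - 8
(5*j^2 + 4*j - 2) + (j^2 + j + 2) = 6*j^2 + 5*j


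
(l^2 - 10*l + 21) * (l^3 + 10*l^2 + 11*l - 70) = l^5 - 68*l^3 + 30*l^2 + 931*l - 1470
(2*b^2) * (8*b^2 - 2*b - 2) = 16*b^4 - 4*b^3 - 4*b^2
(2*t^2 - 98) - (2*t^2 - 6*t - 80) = 6*t - 18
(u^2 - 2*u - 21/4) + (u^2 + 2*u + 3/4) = 2*u^2 - 9/2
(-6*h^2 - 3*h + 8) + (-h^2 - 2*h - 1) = -7*h^2 - 5*h + 7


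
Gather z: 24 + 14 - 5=33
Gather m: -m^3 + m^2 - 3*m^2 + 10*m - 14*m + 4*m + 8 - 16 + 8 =-m^3 - 2*m^2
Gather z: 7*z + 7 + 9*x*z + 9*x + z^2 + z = 9*x + z^2 + z*(9*x + 8) + 7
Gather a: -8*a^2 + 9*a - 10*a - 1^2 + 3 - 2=-8*a^2 - a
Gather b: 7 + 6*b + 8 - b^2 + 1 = -b^2 + 6*b + 16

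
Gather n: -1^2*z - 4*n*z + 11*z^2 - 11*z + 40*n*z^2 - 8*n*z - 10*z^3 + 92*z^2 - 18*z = n*(40*z^2 - 12*z) - 10*z^3 + 103*z^2 - 30*z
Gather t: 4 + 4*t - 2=4*t + 2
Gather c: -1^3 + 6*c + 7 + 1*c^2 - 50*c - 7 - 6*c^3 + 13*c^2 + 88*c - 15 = -6*c^3 + 14*c^2 + 44*c - 16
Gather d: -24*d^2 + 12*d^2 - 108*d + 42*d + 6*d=-12*d^2 - 60*d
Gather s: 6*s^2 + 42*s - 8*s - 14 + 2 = 6*s^2 + 34*s - 12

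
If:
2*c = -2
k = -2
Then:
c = -1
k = -2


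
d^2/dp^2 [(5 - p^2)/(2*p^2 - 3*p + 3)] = 12*(-p^3 + 13*p^2 - 15*p + 1)/(8*p^6 - 36*p^5 + 90*p^4 - 135*p^3 + 135*p^2 - 81*p + 27)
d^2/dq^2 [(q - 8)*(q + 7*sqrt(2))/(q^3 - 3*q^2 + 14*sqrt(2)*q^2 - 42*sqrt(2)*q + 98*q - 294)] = 2*(q^6 - 24*q^5 + 21*sqrt(2)*q^5 - 609*sqrt(2)*q^4 + 366*q^4 - 12028*q^3 + 2303*sqrt(2)*q^3 - 59136*sqrt(2)*q^2 + 25578*q^2 - 309288*q + 80262*sqrt(2)*q - 385532*sqrt(2) + 144060)/(q^9 - 9*q^8 + 42*sqrt(2)*q^8 - 378*sqrt(2)*q^7 + 1497*q^7 - 13257*q^6 + 14854*sqrt(2)*q^6 - 124614*sqrt(2)*q^5 + 183750*q^5 - 1336230*q^4 + 773808*sqrt(2)*q^4 - 4000752*sqrt(2)*q^3 + 4830812*q^3 - 12360348*q^2 + 10890936*sqrt(2)*q^2 - 10890936*sqrt(2)*q + 25412184*q - 25412184)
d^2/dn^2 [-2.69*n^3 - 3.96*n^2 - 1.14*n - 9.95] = -16.14*n - 7.92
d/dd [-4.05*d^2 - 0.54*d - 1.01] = -8.1*d - 0.54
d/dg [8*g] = 8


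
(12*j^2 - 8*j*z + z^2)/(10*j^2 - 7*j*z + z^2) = (-6*j + z)/(-5*j + z)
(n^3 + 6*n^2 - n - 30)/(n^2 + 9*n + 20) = (n^2 + n - 6)/(n + 4)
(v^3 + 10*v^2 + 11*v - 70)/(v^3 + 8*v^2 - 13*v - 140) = (v - 2)/(v - 4)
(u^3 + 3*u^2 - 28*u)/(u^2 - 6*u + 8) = u*(u + 7)/(u - 2)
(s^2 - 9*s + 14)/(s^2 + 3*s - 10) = (s - 7)/(s + 5)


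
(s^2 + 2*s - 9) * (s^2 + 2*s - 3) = s^4 + 4*s^3 - 8*s^2 - 24*s + 27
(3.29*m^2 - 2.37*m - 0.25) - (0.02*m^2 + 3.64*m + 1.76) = 3.27*m^2 - 6.01*m - 2.01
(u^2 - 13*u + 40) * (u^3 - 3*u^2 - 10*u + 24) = u^5 - 16*u^4 + 69*u^3 + 34*u^2 - 712*u + 960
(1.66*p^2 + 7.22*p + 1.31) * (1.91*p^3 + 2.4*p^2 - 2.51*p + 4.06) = 3.1706*p^5 + 17.7742*p^4 + 15.6635*p^3 - 8.2386*p^2 + 26.0251*p + 5.3186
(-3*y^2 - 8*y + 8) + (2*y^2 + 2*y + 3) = -y^2 - 6*y + 11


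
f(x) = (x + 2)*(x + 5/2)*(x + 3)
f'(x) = (x + 2)*(x + 5/2) + (x + 2)*(x + 3) + (x + 5/2)*(x + 3) = 3*x^2 + 15*x + 37/2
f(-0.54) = 7.04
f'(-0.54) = 11.27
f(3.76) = 243.75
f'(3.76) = 117.31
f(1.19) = 49.32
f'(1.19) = 40.60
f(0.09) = 16.73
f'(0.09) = 19.87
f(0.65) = 30.47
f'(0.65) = 29.52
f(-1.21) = 1.82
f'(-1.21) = 4.74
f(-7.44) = -119.32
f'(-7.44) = 72.96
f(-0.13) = 12.72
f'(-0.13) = 16.60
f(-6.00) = -42.00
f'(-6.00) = 36.50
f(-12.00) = -855.00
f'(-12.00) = 270.50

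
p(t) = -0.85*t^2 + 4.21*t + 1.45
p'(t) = 4.21 - 1.7*t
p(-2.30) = -12.73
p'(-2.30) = 8.12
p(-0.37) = -0.22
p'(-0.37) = 4.84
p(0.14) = 2.02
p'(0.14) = 3.97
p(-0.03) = 1.32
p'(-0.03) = 4.26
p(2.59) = 6.65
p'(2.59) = -0.19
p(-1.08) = -4.09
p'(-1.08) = 6.05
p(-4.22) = -31.45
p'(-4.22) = 11.38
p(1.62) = 6.04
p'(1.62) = 1.46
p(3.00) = 6.43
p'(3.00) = -0.89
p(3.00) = 6.43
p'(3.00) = -0.89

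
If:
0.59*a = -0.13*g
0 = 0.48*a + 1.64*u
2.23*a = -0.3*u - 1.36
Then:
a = -0.63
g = 2.88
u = 0.19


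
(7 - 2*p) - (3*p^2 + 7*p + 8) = -3*p^2 - 9*p - 1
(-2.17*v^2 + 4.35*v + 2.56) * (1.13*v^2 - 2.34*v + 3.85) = -2.4521*v^4 + 9.9933*v^3 - 15.6407*v^2 + 10.7571*v + 9.856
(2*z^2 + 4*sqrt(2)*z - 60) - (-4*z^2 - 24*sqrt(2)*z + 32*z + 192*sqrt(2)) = 6*z^2 - 32*z + 28*sqrt(2)*z - 192*sqrt(2) - 60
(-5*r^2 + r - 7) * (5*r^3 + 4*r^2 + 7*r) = -25*r^5 - 15*r^4 - 66*r^3 - 21*r^2 - 49*r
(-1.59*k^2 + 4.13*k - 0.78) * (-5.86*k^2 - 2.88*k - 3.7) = 9.3174*k^4 - 19.6226*k^3 - 1.4406*k^2 - 13.0346*k + 2.886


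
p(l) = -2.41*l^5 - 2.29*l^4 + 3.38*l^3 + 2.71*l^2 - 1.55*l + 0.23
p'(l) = -12.05*l^4 - 9.16*l^3 + 10.14*l^2 + 5.42*l - 1.55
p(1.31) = -5.59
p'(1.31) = -33.13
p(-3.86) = 1408.98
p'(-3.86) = -2019.65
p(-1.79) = 13.08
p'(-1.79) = -49.93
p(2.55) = -286.73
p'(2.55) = -583.18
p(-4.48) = 3184.37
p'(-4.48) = -3852.69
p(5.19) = -10198.97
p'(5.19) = -9723.76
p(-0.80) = 1.33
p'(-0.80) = 0.36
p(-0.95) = 1.25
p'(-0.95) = 0.49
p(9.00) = -154662.97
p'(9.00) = -84869.12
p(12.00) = -640958.05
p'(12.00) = -264173.63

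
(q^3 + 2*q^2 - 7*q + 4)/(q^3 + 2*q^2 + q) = (q^3 + 2*q^2 - 7*q + 4)/(q*(q^2 + 2*q + 1))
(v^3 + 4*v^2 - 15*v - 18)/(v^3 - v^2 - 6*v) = (v^2 + 7*v + 6)/(v*(v + 2))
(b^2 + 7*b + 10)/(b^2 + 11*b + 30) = (b + 2)/(b + 6)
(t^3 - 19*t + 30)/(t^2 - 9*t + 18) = (t^2 + 3*t - 10)/(t - 6)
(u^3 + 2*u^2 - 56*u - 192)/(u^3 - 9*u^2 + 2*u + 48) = (u^2 + 10*u + 24)/(u^2 - u - 6)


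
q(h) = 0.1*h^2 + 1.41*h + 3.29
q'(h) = 0.2*h + 1.41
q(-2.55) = 0.34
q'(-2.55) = 0.90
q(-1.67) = 1.21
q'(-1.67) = 1.08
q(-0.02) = 3.26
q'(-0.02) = 1.41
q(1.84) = 6.22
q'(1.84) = 1.78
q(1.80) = 6.15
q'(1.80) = 1.77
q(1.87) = 6.28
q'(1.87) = 1.78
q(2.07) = 6.64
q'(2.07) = 1.82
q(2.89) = 8.20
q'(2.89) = 1.99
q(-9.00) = -1.30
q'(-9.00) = -0.39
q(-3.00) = -0.04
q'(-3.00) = 0.81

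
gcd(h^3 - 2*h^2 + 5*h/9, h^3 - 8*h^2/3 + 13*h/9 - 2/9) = h - 1/3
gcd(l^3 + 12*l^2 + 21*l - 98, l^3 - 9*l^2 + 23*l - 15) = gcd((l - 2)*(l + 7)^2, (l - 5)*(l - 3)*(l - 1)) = 1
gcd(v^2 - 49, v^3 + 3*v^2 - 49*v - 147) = v^2 - 49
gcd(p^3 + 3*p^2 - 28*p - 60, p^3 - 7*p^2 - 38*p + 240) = p^2 + p - 30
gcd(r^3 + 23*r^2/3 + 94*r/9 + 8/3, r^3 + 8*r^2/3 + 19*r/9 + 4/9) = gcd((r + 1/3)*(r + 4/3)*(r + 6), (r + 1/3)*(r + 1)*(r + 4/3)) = r^2 + 5*r/3 + 4/9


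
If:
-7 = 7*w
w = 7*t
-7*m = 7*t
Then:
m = 1/7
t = -1/7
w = -1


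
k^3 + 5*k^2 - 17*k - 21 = (k - 3)*(k + 1)*(k + 7)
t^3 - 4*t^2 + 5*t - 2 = (t - 2)*(t - 1)^2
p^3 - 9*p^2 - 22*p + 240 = (p - 8)*(p - 6)*(p + 5)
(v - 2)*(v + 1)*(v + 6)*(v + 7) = v^4 + 12*v^3 + 27*v^2 - 68*v - 84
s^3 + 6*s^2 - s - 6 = (s - 1)*(s + 1)*(s + 6)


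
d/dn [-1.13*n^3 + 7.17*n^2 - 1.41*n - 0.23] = -3.39*n^2 + 14.34*n - 1.41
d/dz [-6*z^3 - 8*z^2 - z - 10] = -18*z^2 - 16*z - 1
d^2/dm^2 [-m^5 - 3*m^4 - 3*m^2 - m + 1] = -20*m^3 - 36*m^2 - 6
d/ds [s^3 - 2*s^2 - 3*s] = 3*s^2 - 4*s - 3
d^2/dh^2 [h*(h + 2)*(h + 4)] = 6*h + 12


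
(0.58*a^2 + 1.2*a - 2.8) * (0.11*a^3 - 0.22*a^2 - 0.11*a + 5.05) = 0.0638*a^5 + 0.00440000000000002*a^4 - 0.6358*a^3 + 3.413*a^2 + 6.368*a - 14.14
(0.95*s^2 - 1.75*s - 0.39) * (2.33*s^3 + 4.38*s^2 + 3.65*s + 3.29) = 2.2135*s^5 + 0.083499999999999*s^4 - 5.1062*s^3 - 4.9702*s^2 - 7.181*s - 1.2831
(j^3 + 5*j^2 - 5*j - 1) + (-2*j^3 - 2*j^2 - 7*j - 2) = -j^3 + 3*j^2 - 12*j - 3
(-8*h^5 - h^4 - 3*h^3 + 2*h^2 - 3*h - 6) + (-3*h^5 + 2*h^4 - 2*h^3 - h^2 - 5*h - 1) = -11*h^5 + h^4 - 5*h^3 + h^2 - 8*h - 7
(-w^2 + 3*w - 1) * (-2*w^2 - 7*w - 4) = 2*w^4 + w^3 - 15*w^2 - 5*w + 4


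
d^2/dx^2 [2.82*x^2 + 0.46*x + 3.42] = 5.64000000000000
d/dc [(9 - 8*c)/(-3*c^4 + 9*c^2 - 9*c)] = (8*c*(c^3 - 3*c + 3) - (8*c - 9)*(4*c^3 - 6*c + 3))/(3*c^2*(c^3 - 3*c + 3)^2)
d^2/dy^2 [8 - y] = 0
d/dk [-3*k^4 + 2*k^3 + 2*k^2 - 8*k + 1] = -12*k^3 + 6*k^2 + 4*k - 8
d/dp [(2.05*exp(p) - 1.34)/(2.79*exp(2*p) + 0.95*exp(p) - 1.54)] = (-5.7195*exp(2*p) + 7.4772*exp(p) - 1.884)*exp(p)/(7.7841*exp(4*p) + 5.301*exp(3*p) - 7.6907*exp(2*p) - 2.926*exp(p) + 2.3716)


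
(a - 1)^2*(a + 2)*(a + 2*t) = a^4 + 2*a^3*t - 3*a^2 - 6*a*t + 2*a + 4*t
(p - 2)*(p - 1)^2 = p^3 - 4*p^2 + 5*p - 2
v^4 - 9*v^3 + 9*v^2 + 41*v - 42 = (v - 7)*(v - 3)*(v - 1)*(v + 2)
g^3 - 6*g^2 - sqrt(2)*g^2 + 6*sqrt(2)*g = g*(g - 6)*(g - sqrt(2))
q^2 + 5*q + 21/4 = (q + 3/2)*(q + 7/2)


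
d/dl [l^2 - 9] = 2*l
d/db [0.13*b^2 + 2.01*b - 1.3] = 0.26*b + 2.01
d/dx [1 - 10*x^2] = -20*x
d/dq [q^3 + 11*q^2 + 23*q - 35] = 3*q^2 + 22*q + 23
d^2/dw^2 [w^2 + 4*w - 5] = 2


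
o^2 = o^2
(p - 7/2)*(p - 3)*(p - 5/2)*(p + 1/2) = p^4 - 17*p^3/2 + 89*p^2/4 - 103*p/8 - 105/8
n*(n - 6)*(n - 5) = n^3 - 11*n^2 + 30*n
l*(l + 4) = l^2 + 4*l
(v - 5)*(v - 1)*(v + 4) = v^3 - 2*v^2 - 19*v + 20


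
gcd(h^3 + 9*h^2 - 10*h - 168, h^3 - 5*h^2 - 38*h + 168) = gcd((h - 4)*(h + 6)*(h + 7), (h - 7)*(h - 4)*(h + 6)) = h^2 + 2*h - 24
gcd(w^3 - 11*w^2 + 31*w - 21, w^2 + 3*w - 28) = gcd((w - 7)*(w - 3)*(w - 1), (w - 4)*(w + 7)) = 1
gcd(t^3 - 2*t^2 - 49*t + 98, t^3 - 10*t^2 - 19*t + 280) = t - 7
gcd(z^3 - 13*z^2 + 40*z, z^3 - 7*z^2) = z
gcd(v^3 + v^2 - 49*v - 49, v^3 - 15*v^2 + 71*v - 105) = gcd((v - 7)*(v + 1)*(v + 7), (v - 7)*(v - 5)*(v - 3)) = v - 7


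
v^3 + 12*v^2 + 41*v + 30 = (v + 1)*(v + 5)*(v + 6)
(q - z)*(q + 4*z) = q^2 + 3*q*z - 4*z^2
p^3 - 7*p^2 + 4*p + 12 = (p - 6)*(p - 2)*(p + 1)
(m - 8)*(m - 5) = m^2 - 13*m + 40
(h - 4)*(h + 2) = h^2 - 2*h - 8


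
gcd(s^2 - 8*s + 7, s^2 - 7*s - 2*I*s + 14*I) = s - 7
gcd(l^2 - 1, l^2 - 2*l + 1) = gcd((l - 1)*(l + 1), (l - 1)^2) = l - 1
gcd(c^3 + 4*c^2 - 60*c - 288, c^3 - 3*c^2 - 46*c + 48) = c^2 - 2*c - 48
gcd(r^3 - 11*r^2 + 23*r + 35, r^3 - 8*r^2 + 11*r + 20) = r^2 - 4*r - 5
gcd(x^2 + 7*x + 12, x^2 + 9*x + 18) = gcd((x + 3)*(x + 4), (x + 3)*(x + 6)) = x + 3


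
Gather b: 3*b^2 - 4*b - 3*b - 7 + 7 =3*b^2 - 7*b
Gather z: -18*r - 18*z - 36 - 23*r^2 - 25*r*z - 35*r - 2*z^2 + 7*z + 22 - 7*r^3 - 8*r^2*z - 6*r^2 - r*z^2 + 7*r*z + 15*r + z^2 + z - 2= -7*r^3 - 29*r^2 - 38*r + z^2*(-r - 1) + z*(-8*r^2 - 18*r - 10) - 16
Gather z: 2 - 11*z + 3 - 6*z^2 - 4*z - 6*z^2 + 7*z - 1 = -12*z^2 - 8*z + 4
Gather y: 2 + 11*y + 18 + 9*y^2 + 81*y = 9*y^2 + 92*y + 20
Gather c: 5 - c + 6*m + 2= -c + 6*m + 7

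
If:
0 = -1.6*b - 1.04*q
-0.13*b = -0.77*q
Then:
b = 0.00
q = 0.00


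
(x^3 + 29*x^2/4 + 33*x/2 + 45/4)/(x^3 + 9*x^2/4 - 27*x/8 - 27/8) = 2*(4*x^2 + 17*x + 15)/(8*x^2 - 6*x - 9)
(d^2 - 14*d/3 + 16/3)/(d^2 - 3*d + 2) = (d - 8/3)/(d - 1)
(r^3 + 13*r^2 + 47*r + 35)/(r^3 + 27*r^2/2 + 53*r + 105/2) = 2*(r + 1)/(2*r + 3)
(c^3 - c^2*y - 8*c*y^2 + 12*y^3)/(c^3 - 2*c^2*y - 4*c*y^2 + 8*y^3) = (c + 3*y)/(c + 2*y)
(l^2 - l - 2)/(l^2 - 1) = (l - 2)/(l - 1)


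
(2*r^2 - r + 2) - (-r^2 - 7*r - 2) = 3*r^2 + 6*r + 4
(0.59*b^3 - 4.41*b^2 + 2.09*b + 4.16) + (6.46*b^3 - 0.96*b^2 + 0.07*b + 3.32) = 7.05*b^3 - 5.37*b^2 + 2.16*b + 7.48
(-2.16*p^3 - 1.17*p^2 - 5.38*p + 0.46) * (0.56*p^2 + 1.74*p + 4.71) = -1.2096*p^5 - 4.4136*p^4 - 15.2222*p^3 - 14.6143*p^2 - 24.5394*p + 2.1666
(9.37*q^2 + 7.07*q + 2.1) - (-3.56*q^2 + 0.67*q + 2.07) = 12.93*q^2 + 6.4*q + 0.0300000000000002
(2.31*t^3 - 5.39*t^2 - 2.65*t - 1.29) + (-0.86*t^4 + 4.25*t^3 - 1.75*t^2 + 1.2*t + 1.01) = -0.86*t^4 + 6.56*t^3 - 7.14*t^2 - 1.45*t - 0.28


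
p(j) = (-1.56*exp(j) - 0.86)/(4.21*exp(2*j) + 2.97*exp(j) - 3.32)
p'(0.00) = 1.45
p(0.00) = -0.63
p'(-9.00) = 0.00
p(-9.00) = 0.26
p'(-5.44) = 0.00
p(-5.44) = 0.26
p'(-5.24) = 0.00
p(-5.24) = 0.26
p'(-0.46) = 174.00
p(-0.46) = -7.93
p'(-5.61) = 0.00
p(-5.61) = 0.26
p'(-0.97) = 1.71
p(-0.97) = 0.91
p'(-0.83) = 3.53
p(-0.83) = 1.26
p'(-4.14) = 0.01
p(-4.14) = 0.27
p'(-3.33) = 0.03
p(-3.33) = 0.29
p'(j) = (-1.56*exp(j) - 0.86)*(-8.42*exp(2*j) - 2.97*exp(j))/(4.21*exp(2*j) + 2.97*exp(j) - 3.32)^2 - 1.56*exp(j)/(4.21*exp(2*j) + 2.97*exp(j) - 3.32) = (6.5676*exp(2*j) + 7.2412*exp(j) + 7.7334)*exp(j)/(17.7241*exp(4*j) + 25.0074*exp(3*j) - 19.1335*exp(2*j) - 19.7208*exp(j) + 11.0224)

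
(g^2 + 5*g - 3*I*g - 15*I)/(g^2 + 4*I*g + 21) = (g + 5)/(g + 7*I)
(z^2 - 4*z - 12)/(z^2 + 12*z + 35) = (z^2 - 4*z - 12)/(z^2 + 12*z + 35)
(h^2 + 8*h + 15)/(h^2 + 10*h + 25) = (h + 3)/(h + 5)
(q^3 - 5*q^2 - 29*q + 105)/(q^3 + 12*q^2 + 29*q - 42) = (q^3 - 5*q^2 - 29*q + 105)/(q^3 + 12*q^2 + 29*q - 42)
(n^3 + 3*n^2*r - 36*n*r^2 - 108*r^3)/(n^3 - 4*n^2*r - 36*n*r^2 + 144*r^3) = (-n - 3*r)/(-n + 4*r)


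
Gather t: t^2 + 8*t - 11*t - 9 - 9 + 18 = t^2 - 3*t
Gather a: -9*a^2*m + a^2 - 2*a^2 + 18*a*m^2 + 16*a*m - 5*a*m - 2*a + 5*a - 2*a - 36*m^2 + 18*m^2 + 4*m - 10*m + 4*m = a^2*(-9*m - 1) + a*(18*m^2 + 11*m + 1) - 18*m^2 - 2*m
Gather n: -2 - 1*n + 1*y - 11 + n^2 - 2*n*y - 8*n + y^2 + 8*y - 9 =n^2 + n*(-2*y - 9) + y^2 + 9*y - 22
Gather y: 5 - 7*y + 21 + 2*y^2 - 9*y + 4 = 2*y^2 - 16*y + 30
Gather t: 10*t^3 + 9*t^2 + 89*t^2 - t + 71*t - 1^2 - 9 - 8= 10*t^3 + 98*t^2 + 70*t - 18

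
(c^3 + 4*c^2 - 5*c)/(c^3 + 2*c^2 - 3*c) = (c + 5)/(c + 3)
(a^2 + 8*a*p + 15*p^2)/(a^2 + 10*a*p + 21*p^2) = (a + 5*p)/(a + 7*p)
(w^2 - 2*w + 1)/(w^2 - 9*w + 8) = (w - 1)/(w - 8)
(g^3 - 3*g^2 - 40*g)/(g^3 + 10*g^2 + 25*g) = (g - 8)/(g + 5)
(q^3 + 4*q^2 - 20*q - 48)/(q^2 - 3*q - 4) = (q^2 + 8*q + 12)/(q + 1)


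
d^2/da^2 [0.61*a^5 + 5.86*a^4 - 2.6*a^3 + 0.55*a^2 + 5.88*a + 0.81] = 12.2*a^3 + 70.32*a^2 - 15.6*a + 1.1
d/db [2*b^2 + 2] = 4*b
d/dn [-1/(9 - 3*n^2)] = -2*n/(3*(n^2 - 3)^2)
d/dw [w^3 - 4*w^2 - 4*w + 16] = 3*w^2 - 8*w - 4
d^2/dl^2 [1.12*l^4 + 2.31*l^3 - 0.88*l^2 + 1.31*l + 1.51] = 13.44*l^2 + 13.86*l - 1.76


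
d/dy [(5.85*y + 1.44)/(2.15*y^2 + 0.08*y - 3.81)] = (12.5775*y^2 + 0.468*y - (4.3*y + 0.08)*(5.85*y + 1.44) - 22.2885)/(2.15*y^2 + 0.08*y - 3.81)^2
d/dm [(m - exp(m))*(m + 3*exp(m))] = 2*m*exp(m) + 2*m - 6*exp(2*m) + 2*exp(m)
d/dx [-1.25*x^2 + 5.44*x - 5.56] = 5.44 - 2.5*x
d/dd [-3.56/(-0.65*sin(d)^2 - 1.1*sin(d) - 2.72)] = -(4.628*sin(d) + 3.916)*cos(d)/(0.65*sin(d)^2 + 1.1*sin(d) + 2.72)^2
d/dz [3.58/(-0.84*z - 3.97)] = 3.0072/(0.84*z + 3.97)^2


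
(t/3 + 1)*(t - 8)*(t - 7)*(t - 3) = t^4/3 - 5*t^3 + 47*t^2/3 + 45*t - 168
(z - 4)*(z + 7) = z^2 + 3*z - 28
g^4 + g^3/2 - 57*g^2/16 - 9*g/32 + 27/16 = (g - 3/2)*(g - 3/4)*(g + 3/4)*(g + 2)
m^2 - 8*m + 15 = (m - 5)*(m - 3)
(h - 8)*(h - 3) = h^2 - 11*h + 24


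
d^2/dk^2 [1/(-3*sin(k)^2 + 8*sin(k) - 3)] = 2*(18*sin(k)^4 - 36*sin(k)^3 - 13*sin(k)^2 + 84*sin(k) - 55)/(3*sin(k)^2 - 8*sin(k) + 3)^3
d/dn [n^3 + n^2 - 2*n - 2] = 3*n^2 + 2*n - 2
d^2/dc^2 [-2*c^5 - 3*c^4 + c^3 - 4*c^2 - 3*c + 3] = -40*c^3 - 36*c^2 + 6*c - 8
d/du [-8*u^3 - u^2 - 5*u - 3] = -24*u^2 - 2*u - 5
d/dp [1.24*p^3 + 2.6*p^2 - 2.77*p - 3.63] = 3.72*p^2 + 5.2*p - 2.77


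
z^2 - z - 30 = (z - 6)*(z + 5)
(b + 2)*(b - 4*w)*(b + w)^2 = b^4 - 2*b^3*w + 2*b^3 - 7*b^2*w^2 - 4*b^2*w - 4*b*w^3 - 14*b*w^2 - 8*w^3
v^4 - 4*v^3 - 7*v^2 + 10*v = v*(v - 5)*(v - 1)*(v + 2)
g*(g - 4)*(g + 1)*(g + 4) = g^4 + g^3 - 16*g^2 - 16*g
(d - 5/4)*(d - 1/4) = d^2 - 3*d/2 + 5/16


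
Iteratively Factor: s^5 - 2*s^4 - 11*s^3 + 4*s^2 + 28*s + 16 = (s + 1)*(s^4 - 3*s^3 - 8*s^2 + 12*s + 16) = (s - 4)*(s + 1)*(s^3 + s^2 - 4*s - 4) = (s - 4)*(s + 1)^2*(s^2 - 4) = (s - 4)*(s - 2)*(s + 1)^2*(s + 2)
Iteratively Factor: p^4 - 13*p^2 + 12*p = (p - 1)*(p^3 + p^2 - 12*p) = p*(p - 1)*(p^2 + p - 12) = p*(p - 1)*(p + 4)*(p - 3)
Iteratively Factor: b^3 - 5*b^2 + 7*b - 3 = (b - 3)*(b^2 - 2*b + 1) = (b - 3)*(b - 1)*(b - 1)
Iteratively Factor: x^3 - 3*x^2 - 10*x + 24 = (x + 3)*(x^2 - 6*x + 8) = (x - 4)*(x + 3)*(x - 2)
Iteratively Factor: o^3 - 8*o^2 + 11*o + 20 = (o + 1)*(o^2 - 9*o + 20) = (o - 4)*(o + 1)*(o - 5)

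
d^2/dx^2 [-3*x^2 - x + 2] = -6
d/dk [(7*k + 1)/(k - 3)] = -22/(k - 3)^2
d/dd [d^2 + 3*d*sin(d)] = 3*d*cos(d) + 2*d + 3*sin(d)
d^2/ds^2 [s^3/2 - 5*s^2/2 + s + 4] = 3*s - 5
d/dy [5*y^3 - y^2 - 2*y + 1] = 15*y^2 - 2*y - 2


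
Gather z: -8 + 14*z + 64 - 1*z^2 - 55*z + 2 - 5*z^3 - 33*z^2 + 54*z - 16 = -5*z^3 - 34*z^2 + 13*z + 42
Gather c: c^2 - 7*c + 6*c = c^2 - c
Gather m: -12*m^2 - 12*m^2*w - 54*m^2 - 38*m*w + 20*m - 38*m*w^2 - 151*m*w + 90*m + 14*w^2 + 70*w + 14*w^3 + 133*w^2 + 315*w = m^2*(-12*w - 66) + m*(-38*w^2 - 189*w + 110) + 14*w^3 + 147*w^2 + 385*w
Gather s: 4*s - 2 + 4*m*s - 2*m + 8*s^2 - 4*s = 4*m*s - 2*m + 8*s^2 - 2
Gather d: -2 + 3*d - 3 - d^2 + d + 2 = -d^2 + 4*d - 3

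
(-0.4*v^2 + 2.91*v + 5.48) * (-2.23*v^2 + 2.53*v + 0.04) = 0.892*v^4 - 7.5013*v^3 - 4.8741*v^2 + 13.9808*v + 0.2192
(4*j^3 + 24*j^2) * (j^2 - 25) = 4*j^5 + 24*j^4 - 100*j^3 - 600*j^2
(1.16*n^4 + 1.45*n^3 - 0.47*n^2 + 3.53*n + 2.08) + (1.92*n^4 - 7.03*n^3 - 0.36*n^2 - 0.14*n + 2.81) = 3.08*n^4 - 5.58*n^3 - 0.83*n^2 + 3.39*n + 4.89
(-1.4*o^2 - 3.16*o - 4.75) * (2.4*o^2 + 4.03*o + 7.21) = -3.36*o^4 - 13.226*o^3 - 34.2288*o^2 - 41.9261*o - 34.2475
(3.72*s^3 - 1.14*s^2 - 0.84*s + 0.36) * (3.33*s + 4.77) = 12.3876*s^4 + 13.9482*s^3 - 8.235*s^2 - 2.808*s + 1.7172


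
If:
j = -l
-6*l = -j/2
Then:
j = 0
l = 0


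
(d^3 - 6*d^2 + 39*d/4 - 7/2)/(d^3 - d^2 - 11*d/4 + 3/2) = (2*d - 7)/(2*d + 3)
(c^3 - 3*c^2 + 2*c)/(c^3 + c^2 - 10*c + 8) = c/(c + 4)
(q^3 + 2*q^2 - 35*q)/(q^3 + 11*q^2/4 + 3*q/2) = 4*(q^2 + 2*q - 35)/(4*q^2 + 11*q + 6)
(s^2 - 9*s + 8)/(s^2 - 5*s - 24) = (s - 1)/(s + 3)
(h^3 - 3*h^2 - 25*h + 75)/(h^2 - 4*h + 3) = (h^2 - 25)/(h - 1)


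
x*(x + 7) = x^2 + 7*x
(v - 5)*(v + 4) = v^2 - v - 20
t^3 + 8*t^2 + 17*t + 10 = (t + 1)*(t + 2)*(t + 5)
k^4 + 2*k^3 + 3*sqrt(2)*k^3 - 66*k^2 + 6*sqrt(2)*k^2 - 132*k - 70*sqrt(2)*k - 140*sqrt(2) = (k + 2)*(k - 5*sqrt(2))*(k + sqrt(2))*(k + 7*sqrt(2))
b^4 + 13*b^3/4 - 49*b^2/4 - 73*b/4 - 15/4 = (b - 3)*(b + 1/4)*(b + 1)*(b + 5)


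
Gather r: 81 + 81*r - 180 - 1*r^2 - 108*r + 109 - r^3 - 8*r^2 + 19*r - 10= -r^3 - 9*r^2 - 8*r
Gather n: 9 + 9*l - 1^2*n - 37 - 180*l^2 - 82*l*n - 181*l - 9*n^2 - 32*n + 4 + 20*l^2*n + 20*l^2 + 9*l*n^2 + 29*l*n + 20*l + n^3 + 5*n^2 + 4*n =-160*l^2 - 152*l + n^3 + n^2*(9*l - 4) + n*(20*l^2 - 53*l - 29) - 24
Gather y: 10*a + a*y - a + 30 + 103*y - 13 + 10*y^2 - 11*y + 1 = 9*a + 10*y^2 + y*(a + 92) + 18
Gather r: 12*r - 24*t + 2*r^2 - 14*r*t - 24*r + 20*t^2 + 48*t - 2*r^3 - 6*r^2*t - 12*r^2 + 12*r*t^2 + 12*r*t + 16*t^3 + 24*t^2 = -2*r^3 + r^2*(-6*t - 10) + r*(12*t^2 - 2*t - 12) + 16*t^3 + 44*t^2 + 24*t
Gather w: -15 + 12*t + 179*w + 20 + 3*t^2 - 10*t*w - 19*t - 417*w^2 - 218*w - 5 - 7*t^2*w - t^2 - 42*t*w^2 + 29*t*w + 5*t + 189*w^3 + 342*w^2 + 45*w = 2*t^2 - 2*t + 189*w^3 + w^2*(-42*t - 75) + w*(-7*t^2 + 19*t + 6)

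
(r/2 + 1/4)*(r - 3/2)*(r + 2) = r^3/2 + r^2/2 - 11*r/8 - 3/4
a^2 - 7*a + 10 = (a - 5)*(a - 2)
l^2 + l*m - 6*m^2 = (l - 2*m)*(l + 3*m)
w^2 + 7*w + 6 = (w + 1)*(w + 6)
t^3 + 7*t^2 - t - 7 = (t - 1)*(t + 1)*(t + 7)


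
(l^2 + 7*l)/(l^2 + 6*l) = (l + 7)/(l + 6)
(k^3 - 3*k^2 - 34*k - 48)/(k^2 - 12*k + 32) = (k^2 + 5*k + 6)/(k - 4)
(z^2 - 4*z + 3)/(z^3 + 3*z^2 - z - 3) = (z - 3)/(z^2 + 4*z + 3)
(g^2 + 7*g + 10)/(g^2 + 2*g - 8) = (g^2 + 7*g + 10)/(g^2 + 2*g - 8)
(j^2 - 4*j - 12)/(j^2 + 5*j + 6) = (j - 6)/(j + 3)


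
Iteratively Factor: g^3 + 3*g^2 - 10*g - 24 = (g + 2)*(g^2 + g - 12) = (g - 3)*(g + 2)*(g + 4)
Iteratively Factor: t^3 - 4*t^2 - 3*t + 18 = (t - 3)*(t^2 - t - 6) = (t - 3)*(t + 2)*(t - 3)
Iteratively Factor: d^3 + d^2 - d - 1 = (d + 1)*(d^2 - 1) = (d - 1)*(d + 1)*(d + 1)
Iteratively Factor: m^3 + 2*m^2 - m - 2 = (m + 2)*(m^2 - 1) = (m + 1)*(m + 2)*(m - 1)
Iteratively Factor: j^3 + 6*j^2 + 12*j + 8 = (j + 2)*(j^2 + 4*j + 4) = (j + 2)^2*(j + 2)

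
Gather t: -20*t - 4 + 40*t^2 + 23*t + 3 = 40*t^2 + 3*t - 1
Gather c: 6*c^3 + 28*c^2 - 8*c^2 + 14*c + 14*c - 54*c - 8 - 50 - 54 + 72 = 6*c^3 + 20*c^2 - 26*c - 40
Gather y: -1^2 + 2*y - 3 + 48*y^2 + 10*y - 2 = 48*y^2 + 12*y - 6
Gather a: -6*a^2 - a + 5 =-6*a^2 - a + 5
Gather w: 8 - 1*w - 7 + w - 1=0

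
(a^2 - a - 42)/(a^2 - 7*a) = (a + 6)/a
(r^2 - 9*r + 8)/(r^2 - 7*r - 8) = (r - 1)/(r + 1)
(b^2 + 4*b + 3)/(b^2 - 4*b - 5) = (b + 3)/(b - 5)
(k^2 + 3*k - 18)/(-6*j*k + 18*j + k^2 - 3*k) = (-k - 6)/(6*j - k)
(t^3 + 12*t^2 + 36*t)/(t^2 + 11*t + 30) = t*(t + 6)/(t + 5)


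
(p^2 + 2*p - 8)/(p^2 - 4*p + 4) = (p + 4)/(p - 2)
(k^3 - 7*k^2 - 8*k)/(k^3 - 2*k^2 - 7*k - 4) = k*(k - 8)/(k^2 - 3*k - 4)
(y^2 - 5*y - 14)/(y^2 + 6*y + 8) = (y - 7)/(y + 4)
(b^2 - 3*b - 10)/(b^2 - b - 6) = (b - 5)/(b - 3)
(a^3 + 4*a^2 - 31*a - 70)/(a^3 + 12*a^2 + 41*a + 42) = (a - 5)/(a + 3)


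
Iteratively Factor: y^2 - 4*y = (y)*(y - 4)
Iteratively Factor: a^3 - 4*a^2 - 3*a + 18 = (a - 3)*(a^2 - a - 6) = (a - 3)^2*(a + 2)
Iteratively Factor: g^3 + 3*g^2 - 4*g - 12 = (g - 2)*(g^2 + 5*g + 6) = (g - 2)*(g + 3)*(g + 2)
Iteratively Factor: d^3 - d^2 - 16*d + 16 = (d + 4)*(d^2 - 5*d + 4) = (d - 1)*(d + 4)*(d - 4)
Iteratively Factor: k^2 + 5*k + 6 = (k + 2)*(k + 3)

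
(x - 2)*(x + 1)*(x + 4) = x^3 + 3*x^2 - 6*x - 8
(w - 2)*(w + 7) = w^2 + 5*w - 14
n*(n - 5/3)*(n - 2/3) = n^3 - 7*n^2/3 + 10*n/9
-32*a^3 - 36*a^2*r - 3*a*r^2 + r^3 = (-8*a + r)*(a + r)*(4*a + r)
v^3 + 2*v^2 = v^2*(v + 2)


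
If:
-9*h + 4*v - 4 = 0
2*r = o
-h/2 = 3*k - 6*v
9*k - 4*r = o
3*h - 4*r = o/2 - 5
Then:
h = -20/59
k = 94/177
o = 94/59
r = 47/59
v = 14/59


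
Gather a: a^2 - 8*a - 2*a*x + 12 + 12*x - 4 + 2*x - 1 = a^2 + a*(-2*x - 8) + 14*x + 7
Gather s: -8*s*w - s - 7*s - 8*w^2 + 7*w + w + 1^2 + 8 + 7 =s*(-8*w - 8) - 8*w^2 + 8*w + 16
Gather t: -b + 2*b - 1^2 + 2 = b + 1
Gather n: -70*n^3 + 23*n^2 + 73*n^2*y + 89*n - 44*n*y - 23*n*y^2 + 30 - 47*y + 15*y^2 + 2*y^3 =-70*n^3 + n^2*(73*y + 23) + n*(-23*y^2 - 44*y + 89) + 2*y^3 + 15*y^2 - 47*y + 30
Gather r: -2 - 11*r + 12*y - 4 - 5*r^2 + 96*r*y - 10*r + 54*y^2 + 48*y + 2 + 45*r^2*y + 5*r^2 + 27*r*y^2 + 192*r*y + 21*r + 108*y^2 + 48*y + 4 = 45*r^2*y + r*(27*y^2 + 288*y) + 162*y^2 + 108*y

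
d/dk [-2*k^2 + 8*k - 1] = 8 - 4*k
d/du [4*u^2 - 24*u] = 8*u - 24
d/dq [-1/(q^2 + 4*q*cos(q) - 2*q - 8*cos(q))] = 2*(-2*q*sin(q) + q + 4*sin(q) + 2*cos(q) - 1)/((q - 2)^2*(q + 4*cos(q))^2)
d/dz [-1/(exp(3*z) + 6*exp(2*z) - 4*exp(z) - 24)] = (3*exp(2*z) + 12*exp(z) - 4)*exp(z)/(exp(3*z) + 6*exp(2*z) - 4*exp(z) - 24)^2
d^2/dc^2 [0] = 0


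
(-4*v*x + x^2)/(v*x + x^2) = (-4*v + x)/(v + x)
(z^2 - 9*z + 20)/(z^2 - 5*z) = (z - 4)/z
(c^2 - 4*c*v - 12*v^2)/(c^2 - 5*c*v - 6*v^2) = (c + 2*v)/(c + v)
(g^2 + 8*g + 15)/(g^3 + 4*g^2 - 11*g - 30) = (g + 3)/(g^2 - g - 6)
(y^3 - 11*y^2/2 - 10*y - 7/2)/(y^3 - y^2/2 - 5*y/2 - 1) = (y - 7)/(y - 2)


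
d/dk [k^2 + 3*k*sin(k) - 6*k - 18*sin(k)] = 3*k*cos(k) + 2*k + 3*sin(k) - 18*cos(k) - 6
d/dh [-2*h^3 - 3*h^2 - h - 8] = -6*h^2 - 6*h - 1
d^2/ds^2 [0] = 0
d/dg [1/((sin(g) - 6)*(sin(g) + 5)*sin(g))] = (-3*cos(g) + 2/tan(g) + 30*cos(g)/sin(g)^2)/((sin(g) - 6)^2*(sin(g) + 5)^2)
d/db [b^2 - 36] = 2*b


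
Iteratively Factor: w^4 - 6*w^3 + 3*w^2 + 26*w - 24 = (w + 2)*(w^3 - 8*w^2 + 19*w - 12) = (w - 1)*(w + 2)*(w^2 - 7*w + 12) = (w - 4)*(w - 1)*(w + 2)*(w - 3)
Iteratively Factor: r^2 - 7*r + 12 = (r - 3)*(r - 4)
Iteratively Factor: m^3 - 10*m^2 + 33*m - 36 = (m - 4)*(m^2 - 6*m + 9) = (m - 4)*(m - 3)*(m - 3)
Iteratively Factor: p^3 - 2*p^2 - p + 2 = (p - 2)*(p^2 - 1) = (p - 2)*(p - 1)*(p + 1)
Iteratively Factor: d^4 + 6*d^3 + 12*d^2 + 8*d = (d)*(d^3 + 6*d^2 + 12*d + 8) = d*(d + 2)*(d^2 + 4*d + 4) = d*(d + 2)^2*(d + 2)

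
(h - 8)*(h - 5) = h^2 - 13*h + 40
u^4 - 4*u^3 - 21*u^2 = u^2*(u - 7)*(u + 3)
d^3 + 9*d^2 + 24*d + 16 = (d + 1)*(d + 4)^2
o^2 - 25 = (o - 5)*(o + 5)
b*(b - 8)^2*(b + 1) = b^4 - 15*b^3 + 48*b^2 + 64*b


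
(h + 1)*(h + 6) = h^2 + 7*h + 6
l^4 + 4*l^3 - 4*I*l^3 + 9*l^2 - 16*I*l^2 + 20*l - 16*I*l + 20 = (l + 2)^2*(l - 5*I)*(l + I)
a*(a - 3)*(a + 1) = a^3 - 2*a^2 - 3*a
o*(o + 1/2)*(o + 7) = o^3 + 15*o^2/2 + 7*o/2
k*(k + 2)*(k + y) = k^3 + k^2*y + 2*k^2 + 2*k*y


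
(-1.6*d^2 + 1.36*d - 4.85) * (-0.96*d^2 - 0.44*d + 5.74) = 1.536*d^4 - 0.6016*d^3 - 5.1264*d^2 + 9.9404*d - 27.839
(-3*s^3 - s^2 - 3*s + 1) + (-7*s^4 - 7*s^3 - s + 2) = -7*s^4 - 10*s^3 - s^2 - 4*s + 3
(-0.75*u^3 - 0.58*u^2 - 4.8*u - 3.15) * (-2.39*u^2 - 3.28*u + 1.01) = 1.7925*u^5 + 3.8462*u^4 + 12.6169*u^3 + 22.6867*u^2 + 5.484*u - 3.1815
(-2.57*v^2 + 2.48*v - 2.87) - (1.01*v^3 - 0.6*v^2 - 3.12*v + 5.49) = -1.01*v^3 - 1.97*v^2 + 5.6*v - 8.36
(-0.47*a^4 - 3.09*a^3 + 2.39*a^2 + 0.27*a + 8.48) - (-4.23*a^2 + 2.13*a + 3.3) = -0.47*a^4 - 3.09*a^3 + 6.62*a^2 - 1.86*a + 5.18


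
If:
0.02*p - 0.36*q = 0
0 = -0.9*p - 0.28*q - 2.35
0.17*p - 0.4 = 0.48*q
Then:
No Solution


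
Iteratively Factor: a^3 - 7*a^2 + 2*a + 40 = (a - 4)*(a^2 - 3*a - 10) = (a - 4)*(a + 2)*(a - 5)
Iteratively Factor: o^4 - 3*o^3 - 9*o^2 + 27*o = (o - 3)*(o^3 - 9*o) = (o - 3)^2*(o^2 + 3*o) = (o - 3)^2*(o + 3)*(o)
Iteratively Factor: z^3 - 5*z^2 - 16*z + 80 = (z - 4)*(z^2 - z - 20) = (z - 4)*(z + 4)*(z - 5)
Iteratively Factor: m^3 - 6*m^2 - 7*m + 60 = (m + 3)*(m^2 - 9*m + 20) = (m - 4)*(m + 3)*(m - 5)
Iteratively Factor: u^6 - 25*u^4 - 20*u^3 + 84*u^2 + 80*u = (u - 2)*(u^5 + 2*u^4 - 21*u^3 - 62*u^2 - 40*u) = (u - 2)*(u + 2)*(u^4 - 21*u^2 - 20*u) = (u - 2)*(u + 1)*(u + 2)*(u^3 - u^2 - 20*u) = u*(u - 2)*(u + 1)*(u + 2)*(u^2 - u - 20) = u*(u - 2)*(u + 1)*(u + 2)*(u + 4)*(u - 5)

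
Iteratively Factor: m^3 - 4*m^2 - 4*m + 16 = (m + 2)*(m^2 - 6*m + 8) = (m - 4)*(m + 2)*(m - 2)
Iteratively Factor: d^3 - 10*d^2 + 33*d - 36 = (d - 3)*(d^2 - 7*d + 12) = (d - 3)^2*(d - 4)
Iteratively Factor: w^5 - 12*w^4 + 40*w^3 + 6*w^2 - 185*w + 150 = (w - 1)*(w^4 - 11*w^3 + 29*w^2 + 35*w - 150) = (w - 3)*(w - 1)*(w^3 - 8*w^2 + 5*w + 50) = (w - 5)*(w - 3)*(w - 1)*(w^2 - 3*w - 10) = (w - 5)*(w - 3)*(w - 1)*(w + 2)*(w - 5)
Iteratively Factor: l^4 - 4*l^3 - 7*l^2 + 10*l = (l - 5)*(l^3 + l^2 - 2*l) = (l - 5)*(l + 2)*(l^2 - l) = l*(l - 5)*(l + 2)*(l - 1)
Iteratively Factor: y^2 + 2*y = (y + 2)*(y)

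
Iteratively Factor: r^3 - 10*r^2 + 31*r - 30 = (r - 3)*(r^2 - 7*r + 10) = (r - 5)*(r - 3)*(r - 2)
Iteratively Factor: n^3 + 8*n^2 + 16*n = (n)*(n^2 + 8*n + 16) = n*(n + 4)*(n + 4)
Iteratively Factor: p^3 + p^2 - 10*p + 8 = (p + 4)*(p^2 - 3*p + 2) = (p - 2)*(p + 4)*(p - 1)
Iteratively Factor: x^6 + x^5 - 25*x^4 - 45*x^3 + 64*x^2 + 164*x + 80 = (x + 1)*(x^5 - 25*x^3 - 20*x^2 + 84*x + 80) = (x + 1)^2*(x^4 - x^3 - 24*x^2 + 4*x + 80) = (x - 5)*(x + 1)^2*(x^3 + 4*x^2 - 4*x - 16) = (x - 5)*(x + 1)^2*(x + 4)*(x^2 - 4) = (x - 5)*(x - 2)*(x + 1)^2*(x + 4)*(x + 2)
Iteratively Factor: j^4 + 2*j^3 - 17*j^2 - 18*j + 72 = (j - 3)*(j^3 + 5*j^2 - 2*j - 24) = (j - 3)*(j - 2)*(j^2 + 7*j + 12) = (j - 3)*(j - 2)*(j + 3)*(j + 4)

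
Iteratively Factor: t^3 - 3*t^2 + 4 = (t + 1)*(t^2 - 4*t + 4) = (t - 2)*(t + 1)*(t - 2)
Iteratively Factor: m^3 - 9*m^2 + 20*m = (m)*(m^2 - 9*m + 20) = m*(m - 4)*(m - 5)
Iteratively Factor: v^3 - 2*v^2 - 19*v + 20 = (v + 4)*(v^2 - 6*v + 5) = (v - 5)*(v + 4)*(v - 1)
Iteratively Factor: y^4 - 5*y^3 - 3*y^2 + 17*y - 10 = (y + 2)*(y^3 - 7*y^2 + 11*y - 5) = (y - 5)*(y + 2)*(y^2 - 2*y + 1) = (y - 5)*(y - 1)*(y + 2)*(y - 1)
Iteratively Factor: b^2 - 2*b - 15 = (b + 3)*(b - 5)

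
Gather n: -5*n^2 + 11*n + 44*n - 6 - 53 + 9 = -5*n^2 + 55*n - 50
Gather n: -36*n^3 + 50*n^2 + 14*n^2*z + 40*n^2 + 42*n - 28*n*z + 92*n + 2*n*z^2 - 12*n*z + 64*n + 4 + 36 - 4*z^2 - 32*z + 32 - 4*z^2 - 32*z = -36*n^3 + n^2*(14*z + 90) + n*(2*z^2 - 40*z + 198) - 8*z^2 - 64*z + 72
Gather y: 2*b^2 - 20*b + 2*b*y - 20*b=2*b^2 + 2*b*y - 40*b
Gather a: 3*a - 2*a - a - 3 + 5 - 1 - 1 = 0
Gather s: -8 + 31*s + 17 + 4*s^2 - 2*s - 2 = 4*s^2 + 29*s + 7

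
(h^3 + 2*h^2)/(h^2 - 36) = h^2*(h + 2)/(h^2 - 36)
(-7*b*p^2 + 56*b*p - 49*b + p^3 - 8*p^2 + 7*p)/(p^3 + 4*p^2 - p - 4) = (-7*b*p + 49*b + p^2 - 7*p)/(p^2 + 5*p + 4)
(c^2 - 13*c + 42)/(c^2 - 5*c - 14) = (c - 6)/(c + 2)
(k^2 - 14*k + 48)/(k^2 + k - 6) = (k^2 - 14*k + 48)/(k^2 + k - 6)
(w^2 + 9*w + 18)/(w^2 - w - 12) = (w + 6)/(w - 4)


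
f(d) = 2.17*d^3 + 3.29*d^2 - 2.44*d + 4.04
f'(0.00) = -2.44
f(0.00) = 4.04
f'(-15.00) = 1363.61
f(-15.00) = -6542.86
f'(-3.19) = 42.82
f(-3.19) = -25.14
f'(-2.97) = 35.44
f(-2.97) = -16.54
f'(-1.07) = -2.03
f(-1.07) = 7.76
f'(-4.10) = 80.02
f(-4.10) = -80.21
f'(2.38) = 50.10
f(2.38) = 46.12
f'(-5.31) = 146.18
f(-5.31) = -215.13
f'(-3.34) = 48.21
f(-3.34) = -31.96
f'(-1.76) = 6.14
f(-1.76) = 6.70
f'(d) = 6.51*d^2 + 6.58*d - 2.44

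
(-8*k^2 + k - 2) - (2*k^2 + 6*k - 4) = -10*k^2 - 5*k + 2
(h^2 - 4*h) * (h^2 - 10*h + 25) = h^4 - 14*h^3 + 65*h^2 - 100*h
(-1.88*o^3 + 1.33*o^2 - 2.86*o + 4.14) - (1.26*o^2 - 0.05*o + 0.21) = -1.88*o^3 + 0.0700000000000001*o^2 - 2.81*o + 3.93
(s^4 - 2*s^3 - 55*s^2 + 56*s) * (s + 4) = s^5 + 2*s^4 - 63*s^3 - 164*s^2 + 224*s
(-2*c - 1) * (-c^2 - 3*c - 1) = 2*c^3 + 7*c^2 + 5*c + 1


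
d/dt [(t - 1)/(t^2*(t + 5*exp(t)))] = (-5*t^2*exp(t) - 2*t^2 + 3*t + 10*exp(t))/(t^3*(t^2 + 10*t*exp(t) + 25*exp(2*t)))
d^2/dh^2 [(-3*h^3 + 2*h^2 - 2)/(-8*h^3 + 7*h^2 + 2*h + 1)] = 2*(40*h^6 + 144*h^5 + 816*h^4 - 989*h^3 + 258*h^2 + 141*h - 8)/(512*h^9 - 1344*h^8 + 792*h^7 + 137*h^6 + 138*h^5 - 135*h^4 - 68*h^3 - 33*h^2 - 6*h - 1)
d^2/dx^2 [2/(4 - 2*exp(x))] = (-exp(x) - 2)*exp(x)/(exp(x) - 2)^3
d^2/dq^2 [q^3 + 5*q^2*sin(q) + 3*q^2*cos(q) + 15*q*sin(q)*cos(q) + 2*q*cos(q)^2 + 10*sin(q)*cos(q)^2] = -5*q^2*sin(q) - 3*q^2*cos(q) - 12*q*sin(q) - 30*q*sin(2*q) + 20*q*cos(q) - 4*q*cos(2*q) + 6*q + 15*sin(q)/2 - 4*sin(2*q) - 45*sin(3*q)/2 + 6*cos(q) + 30*cos(2*q)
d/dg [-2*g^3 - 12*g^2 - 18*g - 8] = -6*g^2 - 24*g - 18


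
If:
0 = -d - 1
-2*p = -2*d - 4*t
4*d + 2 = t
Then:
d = -1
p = -5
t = -2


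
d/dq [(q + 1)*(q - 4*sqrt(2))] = 2*q - 4*sqrt(2) + 1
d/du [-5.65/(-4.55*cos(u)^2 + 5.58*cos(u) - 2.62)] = (51.415*cos(u) - 31.527)*sin(u)/(4.55*cos(u)^2 - 5.58*cos(u) + 2.62)^2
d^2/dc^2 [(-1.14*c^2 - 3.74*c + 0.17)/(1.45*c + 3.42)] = 11.140378/(3.048625*c^3 + 21.57165*c^2 + 50.87934*c + 40.001688)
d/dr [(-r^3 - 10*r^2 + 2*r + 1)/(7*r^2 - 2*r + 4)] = (-7*r^4 + 4*r^3 - 6*r^2 - 94*r + 10)/(49*r^4 - 28*r^3 + 60*r^2 - 16*r + 16)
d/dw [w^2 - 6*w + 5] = 2*w - 6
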